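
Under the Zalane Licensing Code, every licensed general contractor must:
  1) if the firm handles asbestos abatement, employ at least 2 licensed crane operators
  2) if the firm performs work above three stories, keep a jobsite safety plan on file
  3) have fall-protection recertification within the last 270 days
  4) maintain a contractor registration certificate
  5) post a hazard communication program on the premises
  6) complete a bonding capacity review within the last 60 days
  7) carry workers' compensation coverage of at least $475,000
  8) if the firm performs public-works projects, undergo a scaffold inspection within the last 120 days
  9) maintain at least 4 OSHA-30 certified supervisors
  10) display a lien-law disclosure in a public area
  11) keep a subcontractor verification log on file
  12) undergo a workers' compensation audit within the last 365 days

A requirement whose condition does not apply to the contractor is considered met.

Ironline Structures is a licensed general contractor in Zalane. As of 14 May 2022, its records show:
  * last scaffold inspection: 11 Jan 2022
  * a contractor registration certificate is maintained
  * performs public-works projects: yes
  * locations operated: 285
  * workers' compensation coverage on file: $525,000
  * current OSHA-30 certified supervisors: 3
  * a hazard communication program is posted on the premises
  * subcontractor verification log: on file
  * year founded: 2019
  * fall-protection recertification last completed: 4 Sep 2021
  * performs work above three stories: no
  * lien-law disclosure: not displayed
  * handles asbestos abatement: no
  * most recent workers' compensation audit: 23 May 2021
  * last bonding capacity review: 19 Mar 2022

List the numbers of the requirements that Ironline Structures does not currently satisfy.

8, 9, 10

1. condition 'handles asbestos abatement' does not hold → requirement n/a → met
2. condition 'performs work above three stories' does not hold → requirement n/a → met
3. fall-protection recertification 252 days ago vs limit 270 → met
4. contractor registration certificate present → met
5. hazard communication program present → met
6. bonding capacity review 56 days ago vs limit 60 → met
7. workers' compensation coverage $525,000 ≥ $475,000 → met
8. condition 'performs public-works projects' holds; scaffold inspection 123 days ago vs limit 120 → not met
9. OSHA-30 certified supervisors 3 < 4 → not met
10. lien-law disclosure absent → not met
11. subcontractor verification log present → met
12. workers' compensation audit 356 days ago vs limit 365 → met
Not met: 8, 9, 10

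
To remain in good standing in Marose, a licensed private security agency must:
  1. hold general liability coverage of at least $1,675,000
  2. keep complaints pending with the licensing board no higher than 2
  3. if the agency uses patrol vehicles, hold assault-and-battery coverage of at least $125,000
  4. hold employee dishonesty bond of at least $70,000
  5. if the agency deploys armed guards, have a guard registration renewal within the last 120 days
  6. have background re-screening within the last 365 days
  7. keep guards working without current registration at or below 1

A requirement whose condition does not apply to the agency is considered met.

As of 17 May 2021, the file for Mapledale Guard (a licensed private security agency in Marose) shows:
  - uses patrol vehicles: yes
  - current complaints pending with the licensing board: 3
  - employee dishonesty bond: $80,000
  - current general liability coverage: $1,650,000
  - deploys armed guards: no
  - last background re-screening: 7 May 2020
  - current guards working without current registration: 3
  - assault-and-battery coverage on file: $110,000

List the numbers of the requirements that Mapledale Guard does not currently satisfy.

1. general liability coverage $1,650,000 < $1,675,000 → not met
2. complaints pending with the licensing board 3 > 2 → not met
3. condition 'uses patrol vehicles' holds; assault-and-battery coverage $110,000 < $125,000 → not met
4. employee dishonesty bond $80,000 ≥ $70,000 → met
5. condition 'deploys armed guards' does not hold → requirement n/a → met
6. background re-screening 375 days ago vs limit 365 → not met
7. guards working without current registration 3 > 1 → not met
Not met: 1, 2, 3, 6, 7

1, 2, 3, 6, 7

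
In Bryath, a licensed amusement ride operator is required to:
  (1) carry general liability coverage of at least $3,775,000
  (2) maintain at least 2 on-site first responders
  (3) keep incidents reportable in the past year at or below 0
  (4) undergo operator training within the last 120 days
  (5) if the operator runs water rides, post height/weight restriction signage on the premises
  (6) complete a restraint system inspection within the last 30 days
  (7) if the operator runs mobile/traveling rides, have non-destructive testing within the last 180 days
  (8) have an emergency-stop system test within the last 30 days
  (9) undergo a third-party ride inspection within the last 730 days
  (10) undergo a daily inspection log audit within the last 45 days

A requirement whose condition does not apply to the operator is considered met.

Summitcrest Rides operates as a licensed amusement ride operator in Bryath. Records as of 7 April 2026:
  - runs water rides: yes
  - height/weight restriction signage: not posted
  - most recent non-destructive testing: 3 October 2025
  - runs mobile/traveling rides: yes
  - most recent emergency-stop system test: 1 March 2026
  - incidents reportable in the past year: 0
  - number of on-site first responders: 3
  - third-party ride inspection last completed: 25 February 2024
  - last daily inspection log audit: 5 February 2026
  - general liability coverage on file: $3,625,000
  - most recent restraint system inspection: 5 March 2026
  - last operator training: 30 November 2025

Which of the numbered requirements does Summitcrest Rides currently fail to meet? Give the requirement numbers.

1, 4, 5, 6, 7, 8, 9, 10

1. general liability coverage $3,625,000 < $3,775,000 → not met
2. on-site first responders 3 ≥ 2 → met
3. incidents reportable in the past year 0 ≤ 0 → met
4. operator training 128 days ago vs limit 120 → not met
5. condition 'runs water rides' holds; height/weight restriction signage absent → not met
6. restraint system inspection 33 days ago vs limit 30 → not met
7. condition 'runs mobile/traveling rides' holds; non-destructive testing 186 days ago vs limit 180 → not met
8. emergency-stop system test 37 days ago vs limit 30 → not met
9. third-party ride inspection 772 days ago vs limit 730 → not met
10. daily inspection log audit 61 days ago vs limit 45 → not met
Not met: 1, 4, 5, 6, 7, 8, 9, 10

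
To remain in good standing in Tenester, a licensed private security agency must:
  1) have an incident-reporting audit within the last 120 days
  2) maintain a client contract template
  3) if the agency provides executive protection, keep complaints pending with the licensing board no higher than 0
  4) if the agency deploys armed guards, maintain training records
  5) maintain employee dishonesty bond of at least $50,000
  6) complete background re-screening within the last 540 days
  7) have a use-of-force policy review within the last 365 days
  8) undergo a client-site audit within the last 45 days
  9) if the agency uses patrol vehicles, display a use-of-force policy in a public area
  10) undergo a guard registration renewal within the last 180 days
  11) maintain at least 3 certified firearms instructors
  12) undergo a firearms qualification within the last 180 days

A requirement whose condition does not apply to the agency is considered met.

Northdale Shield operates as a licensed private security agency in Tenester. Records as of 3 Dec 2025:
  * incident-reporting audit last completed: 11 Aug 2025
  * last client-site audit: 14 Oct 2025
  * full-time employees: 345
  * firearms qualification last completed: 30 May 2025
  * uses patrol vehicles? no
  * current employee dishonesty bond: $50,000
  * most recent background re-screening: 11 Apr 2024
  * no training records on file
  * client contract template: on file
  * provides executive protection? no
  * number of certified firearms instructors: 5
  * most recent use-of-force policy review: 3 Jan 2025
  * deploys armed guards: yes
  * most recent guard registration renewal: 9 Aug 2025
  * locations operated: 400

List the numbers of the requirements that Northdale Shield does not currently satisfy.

1. incident-reporting audit 114 days ago vs limit 120 → met
2. client contract template present → met
3. condition 'provides executive protection' does not hold → requirement n/a → met
4. condition 'deploys armed guards' holds; training records absent → not met
5. employee dishonesty bond $50,000 ≥ $50,000 → met
6. background re-screening 601 days ago vs limit 540 → not met
7. use-of-force policy review 334 days ago vs limit 365 → met
8. client-site audit 50 days ago vs limit 45 → not met
9. condition 'uses patrol vehicles' does not hold → requirement n/a → met
10. guard registration renewal 116 days ago vs limit 180 → met
11. certified firearms instructors 5 ≥ 3 → met
12. firearms qualification 187 days ago vs limit 180 → not met
Not met: 4, 6, 8, 12

4, 6, 8, 12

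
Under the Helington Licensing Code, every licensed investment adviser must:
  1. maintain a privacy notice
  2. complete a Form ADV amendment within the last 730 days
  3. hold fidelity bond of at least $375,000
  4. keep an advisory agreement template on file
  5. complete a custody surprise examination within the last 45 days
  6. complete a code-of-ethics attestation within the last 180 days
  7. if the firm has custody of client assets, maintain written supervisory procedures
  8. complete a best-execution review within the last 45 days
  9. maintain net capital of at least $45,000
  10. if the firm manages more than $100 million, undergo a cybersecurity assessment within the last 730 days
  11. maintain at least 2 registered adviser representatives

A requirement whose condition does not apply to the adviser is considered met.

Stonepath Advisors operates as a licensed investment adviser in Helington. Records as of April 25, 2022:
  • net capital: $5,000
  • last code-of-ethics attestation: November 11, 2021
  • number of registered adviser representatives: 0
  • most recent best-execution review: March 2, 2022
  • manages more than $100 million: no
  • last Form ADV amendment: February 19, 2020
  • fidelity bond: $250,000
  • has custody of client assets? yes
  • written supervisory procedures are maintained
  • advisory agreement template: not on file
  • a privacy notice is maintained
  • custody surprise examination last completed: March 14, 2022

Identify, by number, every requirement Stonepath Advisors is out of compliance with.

1. privacy notice present → met
2. Form ADV amendment 796 days ago vs limit 730 → not met
3. fidelity bond $250,000 < $375,000 → not met
4. advisory agreement template absent → not met
5. custody surprise examination 42 days ago vs limit 45 → met
6. code-of-ethics attestation 165 days ago vs limit 180 → met
7. condition 'has custody of client assets' holds; written supervisory procedures present → met
8. best-execution review 54 days ago vs limit 45 → not met
9. net capital $5,000 < $45,000 → not met
10. condition 'manages more than $100 million' does not hold → requirement n/a → met
11. registered adviser representatives 0 < 2 → not met
Not met: 2, 3, 4, 8, 9, 11

2, 3, 4, 8, 9, 11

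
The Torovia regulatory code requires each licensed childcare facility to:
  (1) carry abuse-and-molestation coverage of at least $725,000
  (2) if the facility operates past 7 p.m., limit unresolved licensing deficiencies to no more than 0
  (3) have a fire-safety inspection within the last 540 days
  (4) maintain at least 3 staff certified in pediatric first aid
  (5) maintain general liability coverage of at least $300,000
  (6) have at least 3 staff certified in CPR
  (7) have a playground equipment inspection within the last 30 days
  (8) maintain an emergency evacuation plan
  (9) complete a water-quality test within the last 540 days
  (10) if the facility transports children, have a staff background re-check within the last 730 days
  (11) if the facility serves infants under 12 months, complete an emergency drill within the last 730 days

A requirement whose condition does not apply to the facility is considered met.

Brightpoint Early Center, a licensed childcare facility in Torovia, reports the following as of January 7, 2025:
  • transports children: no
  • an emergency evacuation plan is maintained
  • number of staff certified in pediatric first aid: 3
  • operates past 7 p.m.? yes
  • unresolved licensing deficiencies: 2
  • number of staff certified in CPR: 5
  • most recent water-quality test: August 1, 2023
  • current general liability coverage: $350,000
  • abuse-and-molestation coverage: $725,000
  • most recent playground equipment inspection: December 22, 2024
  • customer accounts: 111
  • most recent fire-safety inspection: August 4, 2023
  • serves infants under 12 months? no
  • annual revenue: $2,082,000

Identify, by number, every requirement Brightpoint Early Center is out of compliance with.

1. abuse-and-molestation coverage $725,000 ≥ $725,000 → met
2. condition 'operates past 7 p.m.' holds; unresolved licensing deficiencies 2 > 0 → not met
3. fire-safety inspection 522 days ago vs limit 540 → met
4. staff certified in pediatric first aid 3 ≥ 3 → met
5. general liability coverage $350,000 ≥ $300,000 → met
6. staff certified in CPR 5 ≥ 3 → met
7. playground equipment inspection 16 days ago vs limit 30 → met
8. emergency evacuation plan present → met
9. water-quality test 525 days ago vs limit 540 → met
10. condition 'transports children' does not hold → requirement n/a → met
11. condition 'serves infants under 12 months' does not hold → requirement n/a → met
Not met: 2

2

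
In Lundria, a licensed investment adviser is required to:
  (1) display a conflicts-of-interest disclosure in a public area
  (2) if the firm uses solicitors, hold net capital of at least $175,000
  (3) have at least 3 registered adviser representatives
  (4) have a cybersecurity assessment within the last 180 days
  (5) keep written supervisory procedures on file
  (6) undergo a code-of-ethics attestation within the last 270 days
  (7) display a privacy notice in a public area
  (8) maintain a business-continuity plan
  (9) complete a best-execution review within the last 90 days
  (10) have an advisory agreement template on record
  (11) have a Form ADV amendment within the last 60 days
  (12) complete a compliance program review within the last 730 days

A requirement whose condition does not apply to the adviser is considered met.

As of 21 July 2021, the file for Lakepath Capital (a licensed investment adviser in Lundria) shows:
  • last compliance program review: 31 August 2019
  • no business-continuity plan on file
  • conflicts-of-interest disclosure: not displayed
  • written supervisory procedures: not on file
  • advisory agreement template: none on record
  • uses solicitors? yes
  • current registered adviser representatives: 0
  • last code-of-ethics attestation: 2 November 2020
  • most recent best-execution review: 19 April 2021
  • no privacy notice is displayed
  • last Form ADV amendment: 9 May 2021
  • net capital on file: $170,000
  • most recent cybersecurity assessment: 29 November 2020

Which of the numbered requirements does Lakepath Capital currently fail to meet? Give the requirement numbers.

1, 2, 3, 4, 5, 7, 8, 9, 10, 11

1. conflicts-of-interest disclosure absent → not met
2. condition 'uses solicitors' holds; net capital $170,000 < $175,000 → not met
3. registered adviser representatives 0 < 3 → not met
4. cybersecurity assessment 234 days ago vs limit 180 → not met
5. written supervisory procedures absent → not met
6. code-of-ethics attestation 261 days ago vs limit 270 → met
7. privacy notice absent → not met
8. business-continuity plan absent → not met
9. best-execution review 93 days ago vs limit 90 → not met
10. advisory agreement template absent → not met
11. Form ADV amendment 73 days ago vs limit 60 → not met
12. compliance program review 690 days ago vs limit 730 → met
Not met: 1, 2, 3, 4, 5, 7, 8, 9, 10, 11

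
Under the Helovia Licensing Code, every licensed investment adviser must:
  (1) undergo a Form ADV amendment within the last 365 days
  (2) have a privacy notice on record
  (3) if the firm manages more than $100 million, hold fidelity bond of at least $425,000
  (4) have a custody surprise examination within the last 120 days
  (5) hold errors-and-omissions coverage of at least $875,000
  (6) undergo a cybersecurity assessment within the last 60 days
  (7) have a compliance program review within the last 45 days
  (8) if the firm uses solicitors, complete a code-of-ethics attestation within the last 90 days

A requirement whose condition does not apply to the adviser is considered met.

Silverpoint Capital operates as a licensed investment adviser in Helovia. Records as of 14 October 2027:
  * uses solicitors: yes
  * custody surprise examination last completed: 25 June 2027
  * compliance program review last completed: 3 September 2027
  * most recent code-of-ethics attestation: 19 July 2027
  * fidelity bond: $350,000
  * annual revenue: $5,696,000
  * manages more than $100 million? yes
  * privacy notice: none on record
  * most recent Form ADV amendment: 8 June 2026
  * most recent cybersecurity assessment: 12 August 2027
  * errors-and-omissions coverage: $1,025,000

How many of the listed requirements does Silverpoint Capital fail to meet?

1. Form ADV amendment 493 days ago vs limit 365 → not met
2. privacy notice absent → not met
3. condition 'manages more than $100 million' holds; fidelity bond $350,000 < $425,000 → not met
4. custody surprise examination 111 days ago vs limit 120 → met
5. errors-and-omissions coverage $1,025,000 ≥ $875,000 → met
6. cybersecurity assessment 63 days ago vs limit 60 → not met
7. compliance program review 41 days ago vs limit 45 → met
8. condition 'uses solicitors' holds; code-of-ethics attestation 87 days ago vs limit 90 → met
Not met: 4 of 8

4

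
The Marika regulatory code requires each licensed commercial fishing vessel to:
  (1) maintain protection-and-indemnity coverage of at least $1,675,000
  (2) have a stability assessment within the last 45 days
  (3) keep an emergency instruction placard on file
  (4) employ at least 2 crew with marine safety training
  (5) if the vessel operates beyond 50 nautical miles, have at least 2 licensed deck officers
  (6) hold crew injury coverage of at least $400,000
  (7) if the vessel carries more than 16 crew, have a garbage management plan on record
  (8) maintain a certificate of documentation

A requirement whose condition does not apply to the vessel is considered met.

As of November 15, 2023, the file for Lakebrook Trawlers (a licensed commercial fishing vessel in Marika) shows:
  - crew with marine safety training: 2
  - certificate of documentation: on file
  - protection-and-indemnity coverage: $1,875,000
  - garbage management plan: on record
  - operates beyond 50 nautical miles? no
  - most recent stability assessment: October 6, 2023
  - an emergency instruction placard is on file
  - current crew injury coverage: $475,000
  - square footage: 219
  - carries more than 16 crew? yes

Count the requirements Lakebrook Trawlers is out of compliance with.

1. protection-and-indemnity coverage $1,875,000 ≥ $1,675,000 → met
2. stability assessment 40 days ago vs limit 45 → met
3. emergency instruction placard present → met
4. crew with marine safety training 2 ≥ 2 → met
5. condition 'operates beyond 50 nautical miles' does not hold → requirement n/a → met
6. crew injury coverage $475,000 ≥ $400,000 → met
7. condition 'carries more than 16 crew' holds; garbage management plan present → met
8. certificate of documentation present → met
Not met: 0 of 8

0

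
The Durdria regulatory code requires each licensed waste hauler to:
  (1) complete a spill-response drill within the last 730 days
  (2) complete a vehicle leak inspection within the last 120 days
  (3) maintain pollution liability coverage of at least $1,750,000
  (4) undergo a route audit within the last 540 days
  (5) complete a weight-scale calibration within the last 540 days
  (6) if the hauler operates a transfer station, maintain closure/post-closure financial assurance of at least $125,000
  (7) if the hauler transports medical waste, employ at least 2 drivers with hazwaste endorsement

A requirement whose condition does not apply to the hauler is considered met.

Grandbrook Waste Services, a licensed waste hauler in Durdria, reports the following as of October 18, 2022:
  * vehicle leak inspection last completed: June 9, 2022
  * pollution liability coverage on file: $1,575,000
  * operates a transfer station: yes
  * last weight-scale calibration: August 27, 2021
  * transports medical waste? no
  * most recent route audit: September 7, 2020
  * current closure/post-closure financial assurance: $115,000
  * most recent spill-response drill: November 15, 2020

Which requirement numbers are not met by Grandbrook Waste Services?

1. spill-response drill 702 days ago vs limit 730 → met
2. vehicle leak inspection 131 days ago vs limit 120 → not met
3. pollution liability coverage $1,575,000 < $1,750,000 → not met
4. route audit 771 days ago vs limit 540 → not met
5. weight-scale calibration 417 days ago vs limit 540 → met
6. condition 'operates a transfer station' holds; closure/post-closure financial assurance $115,000 < $125,000 → not met
7. condition 'transports medical waste' does not hold → requirement n/a → met
Not met: 2, 3, 4, 6

2, 3, 4, 6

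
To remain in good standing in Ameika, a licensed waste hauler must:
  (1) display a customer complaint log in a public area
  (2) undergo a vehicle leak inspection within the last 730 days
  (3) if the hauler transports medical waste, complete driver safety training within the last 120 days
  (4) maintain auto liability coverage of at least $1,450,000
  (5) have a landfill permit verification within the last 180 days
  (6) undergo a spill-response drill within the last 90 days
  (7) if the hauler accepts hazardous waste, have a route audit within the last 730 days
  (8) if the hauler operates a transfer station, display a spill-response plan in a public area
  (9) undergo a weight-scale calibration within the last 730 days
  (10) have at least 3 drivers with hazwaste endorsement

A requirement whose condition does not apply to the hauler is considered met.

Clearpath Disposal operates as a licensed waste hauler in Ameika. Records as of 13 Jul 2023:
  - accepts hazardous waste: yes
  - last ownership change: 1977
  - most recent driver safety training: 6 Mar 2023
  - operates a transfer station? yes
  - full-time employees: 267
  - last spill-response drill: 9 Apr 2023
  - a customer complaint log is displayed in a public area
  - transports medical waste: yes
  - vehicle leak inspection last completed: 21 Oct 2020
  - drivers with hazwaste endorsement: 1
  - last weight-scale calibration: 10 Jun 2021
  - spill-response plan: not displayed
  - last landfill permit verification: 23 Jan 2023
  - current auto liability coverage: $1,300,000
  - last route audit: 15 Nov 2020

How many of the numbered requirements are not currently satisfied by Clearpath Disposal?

1. customer complaint log present → met
2. vehicle leak inspection 995 days ago vs limit 730 → not met
3. condition 'transports medical waste' holds; driver safety training 129 days ago vs limit 120 → not met
4. auto liability coverage $1,300,000 < $1,450,000 → not met
5. landfill permit verification 171 days ago vs limit 180 → met
6. spill-response drill 95 days ago vs limit 90 → not met
7. condition 'accepts hazardous waste' holds; route audit 970 days ago vs limit 730 → not met
8. condition 'operates a transfer station' holds; spill-response plan absent → not met
9. weight-scale calibration 763 days ago vs limit 730 → not met
10. drivers with hazwaste endorsement 1 < 3 → not met
Not met: 8 of 10

8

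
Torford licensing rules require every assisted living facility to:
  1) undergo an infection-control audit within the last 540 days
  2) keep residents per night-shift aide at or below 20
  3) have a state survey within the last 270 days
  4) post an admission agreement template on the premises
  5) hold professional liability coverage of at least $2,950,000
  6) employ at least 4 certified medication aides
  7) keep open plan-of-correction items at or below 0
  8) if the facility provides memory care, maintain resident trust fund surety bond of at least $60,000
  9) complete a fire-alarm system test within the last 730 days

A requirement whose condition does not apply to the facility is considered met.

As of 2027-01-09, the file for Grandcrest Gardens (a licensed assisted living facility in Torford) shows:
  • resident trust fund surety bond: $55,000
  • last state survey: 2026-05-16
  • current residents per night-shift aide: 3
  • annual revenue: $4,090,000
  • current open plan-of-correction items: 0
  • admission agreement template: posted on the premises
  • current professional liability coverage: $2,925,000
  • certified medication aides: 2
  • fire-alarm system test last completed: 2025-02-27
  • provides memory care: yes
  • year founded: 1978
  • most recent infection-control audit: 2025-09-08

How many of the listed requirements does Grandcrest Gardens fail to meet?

3

1. infection-control audit 488 days ago vs limit 540 → met
2. residents per night-shift aide 3 ≤ 20 → met
3. state survey 238 days ago vs limit 270 → met
4. admission agreement template present → met
5. professional liability coverage $2,925,000 < $2,950,000 → not met
6. certified medication aides 2 < 4 → not met
7. open plan-of-correction items 0 ≤ 0 → met
8. condition 'provides memory care' holds; resident trust fund surety bond $55,000 < $60,000 → not met
9. fire-alarm system test 681 days ago vs limit 730 → met
Not met: 3 of 9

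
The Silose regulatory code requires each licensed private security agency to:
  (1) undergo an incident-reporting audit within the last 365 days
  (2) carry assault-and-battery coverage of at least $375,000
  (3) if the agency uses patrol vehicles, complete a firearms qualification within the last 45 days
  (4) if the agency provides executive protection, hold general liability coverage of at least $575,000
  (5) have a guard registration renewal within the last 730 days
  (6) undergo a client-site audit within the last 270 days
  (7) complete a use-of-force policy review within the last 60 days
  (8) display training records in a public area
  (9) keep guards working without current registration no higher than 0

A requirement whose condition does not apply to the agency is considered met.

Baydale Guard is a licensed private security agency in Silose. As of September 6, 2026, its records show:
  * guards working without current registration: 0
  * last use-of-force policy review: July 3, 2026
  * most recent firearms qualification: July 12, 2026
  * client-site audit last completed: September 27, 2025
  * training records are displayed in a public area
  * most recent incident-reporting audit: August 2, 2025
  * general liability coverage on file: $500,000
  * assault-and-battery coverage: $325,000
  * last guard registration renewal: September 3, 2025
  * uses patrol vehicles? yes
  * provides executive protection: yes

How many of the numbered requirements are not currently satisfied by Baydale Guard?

6

1. incident-reporting audit 400 days ago vs limit 365 → not met
2. assault-and-battery coverage $325,000 < $375,000 → not met
3. condition 'uses patrol vehicles' holds; firearms qualification 56 days ago vs limit 45 → not met
4. condition 'provides executive protection' holds; general liability coverage $500,000 < $575,000 → not met
5. guard registration renewal 368 days ago vs limit 730 → met
6. client-site audit 344 days ago vs limit 270 → not met
7. use-of-force policy review 65 days ago vs limit 60 → not met
8. training records present → met
9. guards working without current registration 0 ≤ 0 → met
Not met: 6 of 9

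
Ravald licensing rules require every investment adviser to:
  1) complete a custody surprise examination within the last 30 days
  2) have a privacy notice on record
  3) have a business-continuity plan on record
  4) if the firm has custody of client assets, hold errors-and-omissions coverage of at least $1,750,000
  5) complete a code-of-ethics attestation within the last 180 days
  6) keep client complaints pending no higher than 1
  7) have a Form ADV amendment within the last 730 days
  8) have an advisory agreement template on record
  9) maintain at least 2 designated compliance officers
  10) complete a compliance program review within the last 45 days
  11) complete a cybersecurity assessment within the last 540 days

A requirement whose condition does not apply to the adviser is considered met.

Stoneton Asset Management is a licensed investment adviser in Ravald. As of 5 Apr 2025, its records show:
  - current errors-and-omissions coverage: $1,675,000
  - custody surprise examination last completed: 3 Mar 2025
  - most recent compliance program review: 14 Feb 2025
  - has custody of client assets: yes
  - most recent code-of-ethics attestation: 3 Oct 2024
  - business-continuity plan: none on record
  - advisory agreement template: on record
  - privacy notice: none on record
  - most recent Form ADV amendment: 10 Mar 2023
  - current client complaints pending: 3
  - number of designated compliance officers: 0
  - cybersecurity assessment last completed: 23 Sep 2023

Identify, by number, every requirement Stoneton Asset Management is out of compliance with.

1, 2, 3, 4, 5, 6, 7, 9, 10, 11

1. custody surprise examination 33 days ago vs limit 30 → not met
2. privacy notice absent → not met
3. business-continuity plan absent → not met
4. condition 'has custody of client assets' holds; errors-and-omissions coverage $1,675,000 < $1,750,000 → not met
5. code-of-ethics attestation 184 days ago vs limit 180 → not met
6. client complaints pending 3 > 1 → not met
7. Form ADV amendment 757 days ago vs limit 730 → not met
8. advisory agreement template present → met
9. designated compliance officers 0 < 2 → not met
10. compliance program review 50 days ago vs limit 45 → not met
11. cybersecurity assessment 560 days ago vs limit 540 → not met
Not met: 1, 2, 3, 4, 5, 6, 7, 9, 10, 11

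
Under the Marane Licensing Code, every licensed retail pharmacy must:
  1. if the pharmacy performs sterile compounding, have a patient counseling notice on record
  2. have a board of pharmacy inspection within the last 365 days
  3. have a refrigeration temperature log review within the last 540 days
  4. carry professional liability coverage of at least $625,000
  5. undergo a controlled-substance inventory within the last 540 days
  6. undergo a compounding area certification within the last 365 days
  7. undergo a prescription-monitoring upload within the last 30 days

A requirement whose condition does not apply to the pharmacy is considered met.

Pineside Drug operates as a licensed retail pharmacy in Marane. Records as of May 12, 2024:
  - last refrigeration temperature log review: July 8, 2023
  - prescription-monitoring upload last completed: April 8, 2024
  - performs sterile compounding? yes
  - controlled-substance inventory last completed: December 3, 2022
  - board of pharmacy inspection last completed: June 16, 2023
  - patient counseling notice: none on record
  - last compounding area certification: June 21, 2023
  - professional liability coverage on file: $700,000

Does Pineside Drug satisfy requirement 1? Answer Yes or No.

No

1. condition 'performs sterile compounding' holds; patient counseling notice absent → not met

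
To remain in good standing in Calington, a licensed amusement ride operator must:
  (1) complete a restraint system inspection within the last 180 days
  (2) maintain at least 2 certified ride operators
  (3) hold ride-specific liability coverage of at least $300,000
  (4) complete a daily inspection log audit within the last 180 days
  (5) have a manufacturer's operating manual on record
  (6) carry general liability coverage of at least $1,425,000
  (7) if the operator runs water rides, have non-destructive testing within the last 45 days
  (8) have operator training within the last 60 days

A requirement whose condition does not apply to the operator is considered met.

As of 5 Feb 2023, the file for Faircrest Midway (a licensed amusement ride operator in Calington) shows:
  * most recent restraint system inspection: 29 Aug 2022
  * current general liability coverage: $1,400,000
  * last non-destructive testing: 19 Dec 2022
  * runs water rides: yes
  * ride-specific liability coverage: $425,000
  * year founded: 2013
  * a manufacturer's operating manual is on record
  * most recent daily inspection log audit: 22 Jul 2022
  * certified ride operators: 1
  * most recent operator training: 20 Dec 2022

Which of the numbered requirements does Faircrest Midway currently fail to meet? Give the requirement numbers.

1. restraint system inspection 160 days ago vs limit 180 → met
2. certified ride operators 1 < 2 → not met
3. ride-specific liability coverage $425,000 ≥ $300,000 → met
4. daily inspection log audit 198 days ago vs limit 180 → not met
5. manufacturer's operating manual present → met
6. general liability coverage $1,400,000 < $1,425,000 → not met
7. condition 'runs water rides' holds; non-destructive testing 48 days ago vs limit 45 → not met
8. operator training 47 days ago vs limit 60 → met
Not met: 2, 4, 6, 7

2, 4, 6, 7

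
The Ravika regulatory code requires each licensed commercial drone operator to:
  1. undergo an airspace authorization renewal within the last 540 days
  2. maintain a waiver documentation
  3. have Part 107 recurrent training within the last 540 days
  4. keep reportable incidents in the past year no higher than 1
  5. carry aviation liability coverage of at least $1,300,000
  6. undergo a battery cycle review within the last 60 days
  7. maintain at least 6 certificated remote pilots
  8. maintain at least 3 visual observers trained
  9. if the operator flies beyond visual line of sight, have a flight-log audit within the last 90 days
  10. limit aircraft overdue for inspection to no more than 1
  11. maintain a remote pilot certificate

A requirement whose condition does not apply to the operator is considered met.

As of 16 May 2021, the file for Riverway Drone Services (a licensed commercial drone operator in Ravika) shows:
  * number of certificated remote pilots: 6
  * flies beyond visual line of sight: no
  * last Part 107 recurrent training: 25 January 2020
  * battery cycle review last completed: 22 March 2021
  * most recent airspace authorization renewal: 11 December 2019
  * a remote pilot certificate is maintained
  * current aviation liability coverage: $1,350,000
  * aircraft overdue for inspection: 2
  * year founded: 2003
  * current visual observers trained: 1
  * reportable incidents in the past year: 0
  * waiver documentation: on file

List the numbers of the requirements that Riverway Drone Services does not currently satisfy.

8, 10

1. airspace authorization renewal 522 days ago vs limit 540 → met
2. waiver documentation present → met
3. Part 107 recurrent training 477 days ago vs limit 540 → met
4. reportable incidents in the past year 0 ≤ 1 → met
5. aviation liability coverage $1,350,000 ≥ $1,300,000 → met
6. battery cycle review 55 days ago vs limit 60 → met
7. certificated remote pilots 6 ≥ 6 → met
8. visual observers trained 1 < 3 → not met
9. condition 'flies beyond visual line of sight' does not hold → requirement n/a → met
10. aircraft overdue for inspection 2 > 1 → not met
11. remote pilot certificate present → met
Not met: 8, 10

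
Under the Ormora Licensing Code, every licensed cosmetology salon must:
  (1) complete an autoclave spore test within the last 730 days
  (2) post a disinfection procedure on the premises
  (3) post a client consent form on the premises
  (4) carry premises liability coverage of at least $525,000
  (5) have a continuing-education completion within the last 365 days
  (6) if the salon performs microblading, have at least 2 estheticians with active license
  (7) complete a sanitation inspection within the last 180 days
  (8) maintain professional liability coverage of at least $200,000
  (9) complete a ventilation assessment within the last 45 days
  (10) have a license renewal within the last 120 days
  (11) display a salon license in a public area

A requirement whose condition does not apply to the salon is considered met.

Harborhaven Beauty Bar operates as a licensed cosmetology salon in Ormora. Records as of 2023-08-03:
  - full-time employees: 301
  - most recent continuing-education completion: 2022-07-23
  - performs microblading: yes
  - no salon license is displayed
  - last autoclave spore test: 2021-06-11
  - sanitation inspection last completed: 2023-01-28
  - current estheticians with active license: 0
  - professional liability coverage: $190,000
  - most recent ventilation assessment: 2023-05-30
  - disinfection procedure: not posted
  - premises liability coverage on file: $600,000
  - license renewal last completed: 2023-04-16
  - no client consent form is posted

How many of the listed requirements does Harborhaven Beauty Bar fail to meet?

1. autoclave spore test 783 days ago vs limit 730 → not met
2. disinfection procedure absent → not met
3. client consent form absent → not met
4. premises liability coverage $600,000 ≥ $525,000 → met
5. continuing-education completion 376 days ago vs limit 365 → not met
6. condition 'performs microblading' holds; estheticians with active license 0 < 2 → not met
7. sanitation inspection 187 days ago vs limit 180 → not met
8. professional liability coverage $190,000 < $200,000 → not met
9. ventilation assessment 65 days ago vs limit 45 → not met
10. license renewal 109 days ago vs limit 120 → met
11. salon license absent → not met
Not met: 9 of 11

9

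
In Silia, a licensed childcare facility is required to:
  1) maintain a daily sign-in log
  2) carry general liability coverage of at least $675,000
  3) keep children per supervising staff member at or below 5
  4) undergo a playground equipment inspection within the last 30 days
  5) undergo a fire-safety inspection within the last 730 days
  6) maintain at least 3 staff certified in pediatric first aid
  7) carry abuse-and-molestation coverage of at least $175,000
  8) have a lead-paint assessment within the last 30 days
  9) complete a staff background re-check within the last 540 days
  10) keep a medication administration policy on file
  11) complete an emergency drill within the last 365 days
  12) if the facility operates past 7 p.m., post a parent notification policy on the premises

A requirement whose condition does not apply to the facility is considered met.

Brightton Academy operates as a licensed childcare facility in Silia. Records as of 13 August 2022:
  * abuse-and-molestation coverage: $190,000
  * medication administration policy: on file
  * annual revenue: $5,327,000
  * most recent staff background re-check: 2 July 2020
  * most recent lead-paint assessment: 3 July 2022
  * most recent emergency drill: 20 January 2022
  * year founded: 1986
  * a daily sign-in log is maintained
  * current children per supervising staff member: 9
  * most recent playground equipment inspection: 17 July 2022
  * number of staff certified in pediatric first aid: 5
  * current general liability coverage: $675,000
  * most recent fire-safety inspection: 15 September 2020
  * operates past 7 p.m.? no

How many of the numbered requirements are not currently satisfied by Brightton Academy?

1. daily sign-in log present → met
2. general liability coverage $675,000 ≥ $675,000 → met
3. children per supervising staff member 9 > 5 → not met
4. playground equipment inspection 27 days ago vs limit 30 → met
5. fire-safety inspection 697 days ago vs limit 730 → met
6. staff certified in pediatric first aid 5 ≥ 3 → met
7. abuse-and-molestation coverage $190,000 ≥ $175,000 → met
8. lead-paint assessment 41 days ago vs limit 30 → not met
9. staff background re-check 772 days ago vs limit 540 → not met
10. medication administration policy present → met
11. emergency drill 205 days ago vs limit 365 → met
12. condition 'operates past 7 p.m.' does not hold → requirement n/a → met
Not met: 3 of 12

3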